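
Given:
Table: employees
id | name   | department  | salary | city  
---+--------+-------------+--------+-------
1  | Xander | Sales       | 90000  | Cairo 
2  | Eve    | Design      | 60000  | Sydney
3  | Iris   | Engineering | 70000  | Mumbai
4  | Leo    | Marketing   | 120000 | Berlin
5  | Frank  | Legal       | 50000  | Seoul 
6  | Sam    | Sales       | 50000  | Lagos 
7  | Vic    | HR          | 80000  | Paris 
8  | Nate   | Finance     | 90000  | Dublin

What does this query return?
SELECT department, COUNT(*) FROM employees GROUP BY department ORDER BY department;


Assigning each row to its department group:
  Xander -> Sales
  Eve -> Design
  Iris -> Engineering
  Leo -> Marketing
  Frank -> Legal
  Sam -> Sales
  Vic -> HR
  Nate -> Finance


7 groups:
Design, 1
Engineering, 1
Finance, 1
HR, 1
Legal, 1
Marketing, 1
Sales, 2


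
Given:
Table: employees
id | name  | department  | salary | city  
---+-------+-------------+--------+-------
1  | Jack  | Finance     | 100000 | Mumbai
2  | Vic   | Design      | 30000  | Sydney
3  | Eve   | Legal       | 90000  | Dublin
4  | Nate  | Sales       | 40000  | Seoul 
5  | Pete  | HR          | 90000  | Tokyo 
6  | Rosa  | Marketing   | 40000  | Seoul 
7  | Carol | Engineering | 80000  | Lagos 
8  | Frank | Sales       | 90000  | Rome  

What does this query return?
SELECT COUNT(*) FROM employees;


COUNT(*) counts all rows

8


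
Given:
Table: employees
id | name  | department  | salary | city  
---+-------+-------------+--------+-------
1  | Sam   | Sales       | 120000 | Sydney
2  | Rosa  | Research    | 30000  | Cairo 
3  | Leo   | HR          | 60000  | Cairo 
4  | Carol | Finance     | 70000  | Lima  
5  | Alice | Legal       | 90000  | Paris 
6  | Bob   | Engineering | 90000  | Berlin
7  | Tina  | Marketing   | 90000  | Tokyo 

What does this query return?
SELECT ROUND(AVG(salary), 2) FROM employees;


SUM(salary) = 550000
COUNT = 7
ROUND(AVG, 2) = ROUND(550000 / 7, 2) = 78571.43

78571.43


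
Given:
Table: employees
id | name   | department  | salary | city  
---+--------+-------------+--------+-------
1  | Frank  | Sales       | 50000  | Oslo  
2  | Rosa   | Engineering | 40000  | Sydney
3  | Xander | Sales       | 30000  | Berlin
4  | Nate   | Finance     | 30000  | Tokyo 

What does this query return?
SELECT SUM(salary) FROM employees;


SUM(salary) = 50000 + 40000 + 30000 + 30000 = 150000

150000


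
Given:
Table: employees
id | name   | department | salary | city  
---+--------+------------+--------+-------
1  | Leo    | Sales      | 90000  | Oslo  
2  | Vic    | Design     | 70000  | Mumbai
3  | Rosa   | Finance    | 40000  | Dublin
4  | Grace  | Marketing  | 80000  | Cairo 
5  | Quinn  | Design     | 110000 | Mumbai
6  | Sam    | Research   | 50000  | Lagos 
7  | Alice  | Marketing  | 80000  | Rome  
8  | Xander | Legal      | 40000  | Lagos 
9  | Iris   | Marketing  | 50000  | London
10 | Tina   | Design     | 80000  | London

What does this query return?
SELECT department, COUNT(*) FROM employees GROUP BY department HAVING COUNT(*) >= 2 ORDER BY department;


Groups with count >= 2:
  Design: 3 -> PASS
  Marketing: 3 -> PASS
  Finance: 1 -> filtered out
  Legal: 1 -> filtered out
  Research: 1 -> filtered out
  Sales: 1 -> filtered out


2 groups:
Design, 3
Marketing, 3


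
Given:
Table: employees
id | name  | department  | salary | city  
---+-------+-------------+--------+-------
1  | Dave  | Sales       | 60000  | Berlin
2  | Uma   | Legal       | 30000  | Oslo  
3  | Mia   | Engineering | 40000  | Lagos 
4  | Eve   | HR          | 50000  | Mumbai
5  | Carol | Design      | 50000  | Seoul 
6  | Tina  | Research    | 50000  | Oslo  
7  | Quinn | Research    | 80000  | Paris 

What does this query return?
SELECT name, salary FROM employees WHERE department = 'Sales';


Filtering: department = 'Sales'
Matching rows: 1

1 rows:
Dave, 60000


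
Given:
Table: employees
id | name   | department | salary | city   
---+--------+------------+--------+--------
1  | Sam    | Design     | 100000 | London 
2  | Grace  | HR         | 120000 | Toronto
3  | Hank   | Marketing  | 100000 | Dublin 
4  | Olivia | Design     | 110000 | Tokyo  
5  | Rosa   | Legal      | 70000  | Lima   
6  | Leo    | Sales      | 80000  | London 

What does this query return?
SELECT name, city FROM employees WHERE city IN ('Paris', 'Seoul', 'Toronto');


Filtering: city IN ('Paris', 'Seoul', 'Toronto')
Matching: 1 rows

1 rows:
Grace, Toronto


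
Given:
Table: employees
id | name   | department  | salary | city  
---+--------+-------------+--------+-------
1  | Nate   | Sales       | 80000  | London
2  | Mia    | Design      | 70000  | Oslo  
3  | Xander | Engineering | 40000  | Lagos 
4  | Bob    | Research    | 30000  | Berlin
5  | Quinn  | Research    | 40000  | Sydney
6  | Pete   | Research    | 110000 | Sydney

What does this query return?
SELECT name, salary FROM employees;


Projecting columns: name, salary

6 rows:
Nate, 80000
Mia, 70000
Xander, 40000
Bob, 30000
Quinn, 40000
Pete, 110000


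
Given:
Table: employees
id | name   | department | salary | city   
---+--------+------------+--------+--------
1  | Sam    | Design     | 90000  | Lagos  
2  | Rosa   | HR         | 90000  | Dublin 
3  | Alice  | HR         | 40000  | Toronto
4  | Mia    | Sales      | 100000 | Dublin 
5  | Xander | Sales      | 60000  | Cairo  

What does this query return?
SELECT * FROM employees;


SELECT * returns all 5 rows with all columns

5 rows:
1, Sam, Design, 90000, Lagos
2, Rosa, HR, 90000, Dublin
3, Alice, HR, 40000, Toronto
4, Mia, Sales, 100000, Dublin
5, Xander, Sales, 60000, Cairo


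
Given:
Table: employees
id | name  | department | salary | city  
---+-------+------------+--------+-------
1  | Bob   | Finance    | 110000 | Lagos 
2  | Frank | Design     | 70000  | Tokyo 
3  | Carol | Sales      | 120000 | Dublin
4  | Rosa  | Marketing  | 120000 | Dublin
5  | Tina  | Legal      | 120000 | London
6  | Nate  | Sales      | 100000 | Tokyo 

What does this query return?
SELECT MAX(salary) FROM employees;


Salaries: 110000, 70000, 120000, 120000, 120000, 100000
MAX = 120000

120000


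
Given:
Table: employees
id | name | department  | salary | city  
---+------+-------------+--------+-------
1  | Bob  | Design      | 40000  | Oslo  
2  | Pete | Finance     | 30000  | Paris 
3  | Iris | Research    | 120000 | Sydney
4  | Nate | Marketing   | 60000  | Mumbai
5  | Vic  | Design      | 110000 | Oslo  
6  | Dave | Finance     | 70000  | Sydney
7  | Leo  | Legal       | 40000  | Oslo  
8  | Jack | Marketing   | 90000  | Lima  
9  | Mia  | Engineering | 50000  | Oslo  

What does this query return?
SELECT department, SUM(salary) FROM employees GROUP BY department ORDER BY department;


Summing salary within each department:
  Design: 40000 + 110000 = 150000
  Engineering: 50000 = 50000
  Finance: 30000 + 70000 = 100000
  Legal: 40000 = 40000
  Marketing: 60000 + 90000 = 150000
  Research: 120000 = 120000


6 groups:
Design, 150000
Engineering, 50000
Finance, 100000
Legal, 40000
Marketing, 150000
Research, 120000


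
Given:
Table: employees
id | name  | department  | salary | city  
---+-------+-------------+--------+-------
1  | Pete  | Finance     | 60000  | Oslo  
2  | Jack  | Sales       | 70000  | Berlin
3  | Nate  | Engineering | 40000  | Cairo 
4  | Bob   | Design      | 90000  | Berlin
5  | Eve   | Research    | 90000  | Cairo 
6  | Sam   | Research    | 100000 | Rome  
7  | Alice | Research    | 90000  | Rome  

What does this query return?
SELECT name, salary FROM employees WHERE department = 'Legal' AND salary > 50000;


Filtering: department = 'Legal' AND salary > 50000
Matching: 0 rows

Empty result set (0 rows)


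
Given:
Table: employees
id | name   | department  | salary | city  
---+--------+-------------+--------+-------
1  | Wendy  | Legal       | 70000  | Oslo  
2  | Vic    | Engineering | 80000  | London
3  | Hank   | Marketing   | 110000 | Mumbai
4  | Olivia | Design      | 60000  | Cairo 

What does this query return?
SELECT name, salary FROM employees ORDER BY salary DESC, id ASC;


Sorting by salary DESC, then id ASC for ties

4 rows:
Hank, 110000
Vic, 80000
Wendy, 70000
Olivia, 60000


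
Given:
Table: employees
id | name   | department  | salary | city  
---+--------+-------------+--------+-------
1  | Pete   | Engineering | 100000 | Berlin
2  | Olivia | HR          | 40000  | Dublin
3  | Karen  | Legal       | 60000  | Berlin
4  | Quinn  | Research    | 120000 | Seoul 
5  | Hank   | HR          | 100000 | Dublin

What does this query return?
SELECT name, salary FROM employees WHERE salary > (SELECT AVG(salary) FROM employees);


Subquery: AVG(salary) = 84000.0
Filtering: salary > 84000.0
  Pete (100000) -> MATCH
  Quinn (120000) -> MATCH
  Hank (100000) -> MATCH


3 rows:
Pete, 100000
Quinn, 120000
Hank, 100000


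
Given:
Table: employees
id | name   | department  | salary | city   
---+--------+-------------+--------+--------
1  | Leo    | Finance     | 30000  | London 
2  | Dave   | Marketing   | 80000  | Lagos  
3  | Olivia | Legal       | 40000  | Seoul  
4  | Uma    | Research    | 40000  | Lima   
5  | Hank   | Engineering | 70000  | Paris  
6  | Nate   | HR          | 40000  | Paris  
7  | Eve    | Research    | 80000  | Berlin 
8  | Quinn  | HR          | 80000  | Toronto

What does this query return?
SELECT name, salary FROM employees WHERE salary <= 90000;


Filtering: salary <= 90000
Matching: 8 rows

8 rows:
Leo, 30000
Dave, 80000
Olivia, 40000
Uma, 40000
Hank, 70000
Nate, 40000
Eve, 80000
Quinn, 80000


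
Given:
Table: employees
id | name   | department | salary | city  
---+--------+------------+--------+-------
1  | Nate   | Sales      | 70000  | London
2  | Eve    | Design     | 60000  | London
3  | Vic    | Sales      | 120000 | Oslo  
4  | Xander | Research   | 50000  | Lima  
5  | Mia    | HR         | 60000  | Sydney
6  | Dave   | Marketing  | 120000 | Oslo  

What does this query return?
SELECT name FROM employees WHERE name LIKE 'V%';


LIKE 'V%' matches names starting with 'V'
Matching: 1

1 rows:
Vic


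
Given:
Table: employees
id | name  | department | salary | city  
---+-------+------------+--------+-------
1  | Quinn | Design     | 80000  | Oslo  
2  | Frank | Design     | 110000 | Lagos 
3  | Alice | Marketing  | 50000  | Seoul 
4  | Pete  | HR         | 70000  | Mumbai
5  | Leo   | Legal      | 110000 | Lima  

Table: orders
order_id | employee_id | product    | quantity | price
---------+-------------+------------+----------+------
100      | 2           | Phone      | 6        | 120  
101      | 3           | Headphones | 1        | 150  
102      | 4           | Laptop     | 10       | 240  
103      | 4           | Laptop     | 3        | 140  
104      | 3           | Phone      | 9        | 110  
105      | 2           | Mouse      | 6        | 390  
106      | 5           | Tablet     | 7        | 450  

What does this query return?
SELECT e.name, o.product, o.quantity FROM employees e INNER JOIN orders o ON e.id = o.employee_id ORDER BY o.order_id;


Joining employees.id = orders.employee_id:
  employee Frank (id=2) -> order Phone
  employee Alice (id=3) -> order Headphones
  employee Pete (id=4) -> order Laptop
  employee Pete (id=4) -> order Laptop
  employee Alice (id=3) -> order Phone
  employee Frank (id=2) -> order Mouse
  employee Leo (id=5) -> order Tablet


7 rows:
Frank, Phone, 6
Alice, Headphones, 1
Pete, Laptop, 10
Pete, Laptop, 3
Alice, Phone, 9
Frank, Mouse, 6
Leo, Tablet, 7


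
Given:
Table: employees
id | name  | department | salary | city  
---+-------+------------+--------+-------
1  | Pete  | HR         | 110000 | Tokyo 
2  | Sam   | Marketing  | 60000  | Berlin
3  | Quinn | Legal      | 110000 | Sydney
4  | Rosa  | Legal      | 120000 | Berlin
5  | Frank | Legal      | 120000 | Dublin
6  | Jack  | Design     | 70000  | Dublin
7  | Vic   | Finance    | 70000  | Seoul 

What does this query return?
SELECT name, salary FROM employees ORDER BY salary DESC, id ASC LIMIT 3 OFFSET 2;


Sort by salary DESC (id ASC tiebreak), then skip 2 and take 3
Rows 3 through 5

3 rows:
Pete, 110000
Quinn, 110000
Jack, 70000


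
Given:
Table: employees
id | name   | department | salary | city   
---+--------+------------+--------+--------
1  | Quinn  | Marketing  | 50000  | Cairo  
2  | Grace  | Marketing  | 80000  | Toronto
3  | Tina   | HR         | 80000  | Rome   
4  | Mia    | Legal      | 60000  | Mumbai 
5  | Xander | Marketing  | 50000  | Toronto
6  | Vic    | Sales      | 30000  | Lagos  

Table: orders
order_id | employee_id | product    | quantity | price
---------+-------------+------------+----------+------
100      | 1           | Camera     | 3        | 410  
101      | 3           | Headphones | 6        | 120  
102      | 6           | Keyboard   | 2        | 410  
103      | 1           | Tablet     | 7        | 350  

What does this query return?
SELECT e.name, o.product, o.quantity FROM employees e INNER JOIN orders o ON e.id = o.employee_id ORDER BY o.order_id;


Joining employees.id = orders.employee_id:
  employee Quinn (id=1) -> order Camera
  employee Tina (id=3) -> order Headphones
  employee Vic (id=6) -> order Keyboard
  employee Quinn (id=1) -> order Tablet


4 rows:
Quinn, Camera, 3
Tina, Headphones, 6
Vic, Keyboard, 2
Quinn, Tablet, 7


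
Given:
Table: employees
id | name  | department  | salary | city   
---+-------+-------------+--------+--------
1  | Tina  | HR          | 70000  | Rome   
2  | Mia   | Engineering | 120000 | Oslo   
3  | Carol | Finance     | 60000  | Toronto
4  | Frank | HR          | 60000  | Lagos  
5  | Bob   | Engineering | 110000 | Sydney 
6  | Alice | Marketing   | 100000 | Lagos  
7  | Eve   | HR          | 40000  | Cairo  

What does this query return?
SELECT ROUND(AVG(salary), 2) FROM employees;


SUM(salary) = 560000
COUNT = 7
ROUND(AVG, 2) = ROUND(560000 / 7, 2) = 80000.0

80000.0


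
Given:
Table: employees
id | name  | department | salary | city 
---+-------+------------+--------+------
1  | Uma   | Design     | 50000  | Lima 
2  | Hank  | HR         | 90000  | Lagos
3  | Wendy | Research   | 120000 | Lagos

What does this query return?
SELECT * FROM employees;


SELECT * returns all 3 rows with all columns

3 rows:
1, Uma, Design, 50000, Lima
2, Hank, HR, 90000, Lagos
3, Wendy, Research, 120000, Lagos


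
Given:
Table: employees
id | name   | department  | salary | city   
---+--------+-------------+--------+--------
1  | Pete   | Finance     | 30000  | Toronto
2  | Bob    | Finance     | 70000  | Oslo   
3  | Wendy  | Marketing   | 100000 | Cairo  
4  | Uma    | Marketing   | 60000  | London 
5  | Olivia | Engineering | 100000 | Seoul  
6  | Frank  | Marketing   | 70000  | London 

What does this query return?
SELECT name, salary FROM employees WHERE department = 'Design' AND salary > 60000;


Filtering: department = 'Design' AND salary > 60000
Matching: 0 rows

Empty result set (0 rows)


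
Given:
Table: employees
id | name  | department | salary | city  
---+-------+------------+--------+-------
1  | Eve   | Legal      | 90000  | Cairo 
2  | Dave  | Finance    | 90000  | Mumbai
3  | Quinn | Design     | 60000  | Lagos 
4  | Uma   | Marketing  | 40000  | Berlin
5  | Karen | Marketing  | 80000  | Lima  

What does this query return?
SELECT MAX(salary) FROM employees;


Salaries: 90000, 90000, 60000, 40000, 80000
MAX = 90000

90000


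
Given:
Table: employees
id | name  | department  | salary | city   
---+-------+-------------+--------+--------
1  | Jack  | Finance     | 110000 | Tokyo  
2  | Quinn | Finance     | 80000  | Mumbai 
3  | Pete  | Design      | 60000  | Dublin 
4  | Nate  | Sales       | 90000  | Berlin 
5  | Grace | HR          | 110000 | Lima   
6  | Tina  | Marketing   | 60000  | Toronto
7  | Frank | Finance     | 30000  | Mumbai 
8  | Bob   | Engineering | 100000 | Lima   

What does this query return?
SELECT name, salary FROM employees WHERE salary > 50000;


Filtering: salary > 50000
Matching: 7 rows

7 rows:
Jack, 110000
Quinn, 80000
Pete, 60000
Nate, 90000
Grace, 110000
Tina, 60000
Bob, 100000


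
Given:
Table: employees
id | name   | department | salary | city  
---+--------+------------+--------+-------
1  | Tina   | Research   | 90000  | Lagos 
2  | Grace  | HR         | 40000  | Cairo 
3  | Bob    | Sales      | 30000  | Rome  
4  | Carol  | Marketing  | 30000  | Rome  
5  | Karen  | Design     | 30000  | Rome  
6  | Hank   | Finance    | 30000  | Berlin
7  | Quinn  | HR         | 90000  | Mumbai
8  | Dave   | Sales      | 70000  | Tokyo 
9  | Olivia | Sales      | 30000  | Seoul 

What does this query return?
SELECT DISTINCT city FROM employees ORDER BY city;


All 'city' values (row order): Lagos, Cairo, Rome, Rome, Rome, Berlin, Mumbai, Tokyo, Seoul
Removing duplicates leaves 7 unique value(s).

7 values:
Berlin
Cairo
Lagos
Mumbai
Rome
Seoul
Tokyo


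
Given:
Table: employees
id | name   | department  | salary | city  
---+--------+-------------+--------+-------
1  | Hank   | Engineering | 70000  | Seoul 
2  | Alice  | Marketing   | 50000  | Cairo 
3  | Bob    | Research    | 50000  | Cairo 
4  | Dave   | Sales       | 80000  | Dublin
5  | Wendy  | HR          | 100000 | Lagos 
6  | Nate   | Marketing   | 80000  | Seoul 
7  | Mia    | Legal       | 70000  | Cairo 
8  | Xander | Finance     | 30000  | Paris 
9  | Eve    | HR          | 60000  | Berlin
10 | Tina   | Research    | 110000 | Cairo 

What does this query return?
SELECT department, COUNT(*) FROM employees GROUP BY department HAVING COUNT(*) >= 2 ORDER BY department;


Groups with count >= 2:
  HR: 2 -> PASS
  Marketing: 2 -> PASS
  Research: 2 -> PASS
  Engineering: 1 -> filtered out
  Finance: 1 -> filtered out
  Legal: 1 -> filtered out
  Sales: 1 -> filtered out


3 groups:
HR, 2
Marketing, 2
Research, 2


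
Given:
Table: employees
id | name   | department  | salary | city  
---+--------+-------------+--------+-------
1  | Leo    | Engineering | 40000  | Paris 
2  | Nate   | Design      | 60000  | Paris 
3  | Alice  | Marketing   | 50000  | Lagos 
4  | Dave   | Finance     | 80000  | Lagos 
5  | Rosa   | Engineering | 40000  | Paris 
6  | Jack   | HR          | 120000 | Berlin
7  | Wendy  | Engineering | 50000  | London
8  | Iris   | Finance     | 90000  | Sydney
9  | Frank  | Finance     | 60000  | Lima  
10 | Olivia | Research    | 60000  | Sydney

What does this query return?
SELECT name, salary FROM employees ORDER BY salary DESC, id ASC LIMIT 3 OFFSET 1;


Sort by salary DESC (id ASC tiebreak), then skip 1 and take 3
Rows 2 through 4

3 rows:
Iris, 90000
Dave, 80000
Nate, 60000


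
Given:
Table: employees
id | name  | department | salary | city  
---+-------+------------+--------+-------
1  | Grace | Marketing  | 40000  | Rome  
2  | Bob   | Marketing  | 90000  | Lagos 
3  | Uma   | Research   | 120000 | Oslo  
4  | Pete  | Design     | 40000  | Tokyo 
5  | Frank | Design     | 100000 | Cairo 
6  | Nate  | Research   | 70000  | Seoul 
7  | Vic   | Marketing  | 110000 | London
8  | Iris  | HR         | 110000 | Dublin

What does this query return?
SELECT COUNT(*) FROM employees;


COUNT(*) counts all rows

8


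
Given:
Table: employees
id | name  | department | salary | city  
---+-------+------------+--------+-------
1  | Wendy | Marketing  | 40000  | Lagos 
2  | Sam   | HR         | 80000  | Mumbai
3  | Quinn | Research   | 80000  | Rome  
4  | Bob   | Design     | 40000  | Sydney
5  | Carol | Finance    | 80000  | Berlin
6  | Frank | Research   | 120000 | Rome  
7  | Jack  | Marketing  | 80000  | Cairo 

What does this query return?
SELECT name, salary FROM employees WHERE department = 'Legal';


Filtering: department = 'Legal'
Matching rows: 0

Empty result set (0 rows)


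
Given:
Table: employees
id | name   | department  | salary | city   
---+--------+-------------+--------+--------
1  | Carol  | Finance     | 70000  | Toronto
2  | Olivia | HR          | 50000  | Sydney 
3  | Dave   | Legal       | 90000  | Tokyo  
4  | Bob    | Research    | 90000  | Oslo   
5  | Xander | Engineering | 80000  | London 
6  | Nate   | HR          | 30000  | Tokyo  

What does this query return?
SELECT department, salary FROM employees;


Projecting columns: department, salary

6 rows:
Finance, 70000
HR, 50000
Legal, 90000
Research, 90000
Engineering, 80000
HR, 30000


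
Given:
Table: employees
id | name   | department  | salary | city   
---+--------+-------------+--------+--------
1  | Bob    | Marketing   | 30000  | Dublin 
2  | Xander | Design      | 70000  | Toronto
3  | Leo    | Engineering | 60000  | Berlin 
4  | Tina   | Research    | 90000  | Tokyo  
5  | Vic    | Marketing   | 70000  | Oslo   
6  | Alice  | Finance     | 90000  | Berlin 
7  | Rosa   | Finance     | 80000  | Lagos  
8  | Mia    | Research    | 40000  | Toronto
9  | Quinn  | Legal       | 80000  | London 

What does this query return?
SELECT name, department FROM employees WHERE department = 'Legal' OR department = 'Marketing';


Filtering: department = 'Legal' OR 'Marketing'
Matching: 3 rows

3 rows:
Bob, Marketing
Vic, Marketing
Quinn, Legal


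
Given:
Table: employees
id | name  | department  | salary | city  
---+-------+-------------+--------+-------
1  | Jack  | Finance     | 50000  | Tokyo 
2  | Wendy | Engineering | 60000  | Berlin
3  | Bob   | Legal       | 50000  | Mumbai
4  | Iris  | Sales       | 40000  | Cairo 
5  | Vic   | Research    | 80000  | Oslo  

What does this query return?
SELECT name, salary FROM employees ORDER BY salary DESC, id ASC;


Sorting by salary DESC, then id ASC for ties

5 rows:
Vic, 80000
Wendy, 60000
Jack, 50000
Bob, 50000
Iris, 40000


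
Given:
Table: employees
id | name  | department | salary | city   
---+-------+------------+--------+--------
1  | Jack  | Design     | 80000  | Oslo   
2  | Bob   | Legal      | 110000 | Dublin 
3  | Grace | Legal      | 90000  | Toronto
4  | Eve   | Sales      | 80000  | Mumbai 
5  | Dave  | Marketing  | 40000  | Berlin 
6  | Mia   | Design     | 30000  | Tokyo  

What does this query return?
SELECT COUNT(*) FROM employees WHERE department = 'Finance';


Counting rows where department = 'Finance'


0


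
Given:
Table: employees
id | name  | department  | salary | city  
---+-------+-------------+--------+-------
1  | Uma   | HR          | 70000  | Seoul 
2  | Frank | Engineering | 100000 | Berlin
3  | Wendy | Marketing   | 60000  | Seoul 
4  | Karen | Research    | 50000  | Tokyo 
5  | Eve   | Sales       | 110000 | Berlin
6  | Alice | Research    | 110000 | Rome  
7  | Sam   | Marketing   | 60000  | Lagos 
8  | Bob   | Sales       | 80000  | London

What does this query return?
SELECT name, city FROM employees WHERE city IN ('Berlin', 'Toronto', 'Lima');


Filtering: city IN ('Berlin', 'Toronto', 'Lima')
Matching: 2 rows

2 rows:
Frank, Berlin
Eve, Berlin


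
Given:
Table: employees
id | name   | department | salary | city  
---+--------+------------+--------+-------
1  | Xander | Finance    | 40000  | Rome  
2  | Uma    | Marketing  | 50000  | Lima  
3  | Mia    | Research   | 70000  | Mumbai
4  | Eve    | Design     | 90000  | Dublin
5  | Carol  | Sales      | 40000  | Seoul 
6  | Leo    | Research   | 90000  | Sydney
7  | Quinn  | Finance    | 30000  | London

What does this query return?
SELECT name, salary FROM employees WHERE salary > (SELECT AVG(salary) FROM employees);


Subquery: AVG(salary) = 58571.43
Filtering: salary > 58571.43
  Mia (70000) -> MATCH
  Eve (90000) -> MATCH
  Leo (90000) -> MATCH


3 rows:
Mia, 70000
Eve, 90000
Leo, 90000


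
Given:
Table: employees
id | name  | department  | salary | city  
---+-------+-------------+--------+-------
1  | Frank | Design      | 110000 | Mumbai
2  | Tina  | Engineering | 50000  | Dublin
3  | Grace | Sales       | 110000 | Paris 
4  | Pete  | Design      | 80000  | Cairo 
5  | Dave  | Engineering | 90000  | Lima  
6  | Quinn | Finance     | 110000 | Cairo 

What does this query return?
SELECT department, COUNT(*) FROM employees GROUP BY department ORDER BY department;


Assigning each row to its department group:
  Frank -> Design
  Tina -> Engineering
  Grace -> Sales
  Pete -> Design
  Dave -> Engineering
  Quinn -> Finance


4 groups:
Design, 2
Engineering, 2
Finance, 1
Sales, 1


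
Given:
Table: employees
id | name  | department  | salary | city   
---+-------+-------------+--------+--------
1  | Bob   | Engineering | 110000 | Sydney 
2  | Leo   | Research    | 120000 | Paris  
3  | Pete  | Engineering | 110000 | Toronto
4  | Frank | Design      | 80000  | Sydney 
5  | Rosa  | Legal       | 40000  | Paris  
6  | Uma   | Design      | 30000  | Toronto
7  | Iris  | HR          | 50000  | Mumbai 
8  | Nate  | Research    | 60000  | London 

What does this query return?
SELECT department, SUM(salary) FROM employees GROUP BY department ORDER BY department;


Summing salary within each department:
  Design: 80000 + 30000 = 110000
  Engineering: 110000 + 110000 = 220000
  HR: 50000 = 50000
  Legal: 40000 = 40000
  Research: 120000 + 60000 = 180000


5 groups:
Design, 110000
Engineering, 220000
HR, 50000
Legal, 40000
Research, 180000


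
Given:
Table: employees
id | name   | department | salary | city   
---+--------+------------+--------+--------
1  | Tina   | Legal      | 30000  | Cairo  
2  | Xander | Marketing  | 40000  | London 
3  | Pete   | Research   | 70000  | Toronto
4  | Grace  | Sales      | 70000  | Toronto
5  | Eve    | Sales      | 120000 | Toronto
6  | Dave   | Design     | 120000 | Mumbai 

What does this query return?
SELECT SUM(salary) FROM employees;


SUM(salary) = 30000 + 40000 + 70000 + 70000 + 120000 + 120000 = 450000

450000


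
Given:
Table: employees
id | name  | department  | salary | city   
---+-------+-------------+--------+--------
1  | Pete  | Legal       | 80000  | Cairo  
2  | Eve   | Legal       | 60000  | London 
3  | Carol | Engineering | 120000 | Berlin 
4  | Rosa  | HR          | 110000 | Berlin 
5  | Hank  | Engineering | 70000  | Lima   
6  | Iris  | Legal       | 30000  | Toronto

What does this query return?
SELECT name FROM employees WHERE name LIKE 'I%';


LIKE 'I%' matches names starting with 'I'
Matching: 1

1 rows:
Iris


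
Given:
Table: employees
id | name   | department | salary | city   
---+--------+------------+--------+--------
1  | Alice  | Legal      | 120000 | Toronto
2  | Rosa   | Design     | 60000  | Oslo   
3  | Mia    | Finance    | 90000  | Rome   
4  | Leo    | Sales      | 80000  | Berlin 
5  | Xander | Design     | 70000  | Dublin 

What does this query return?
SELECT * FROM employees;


SELECT * returns all 5 rows with all columns

5 rows:
1, Alice, Legal, 120000, Toronto
2, Rosa, Design, 60000, Oslo
3, Mia, Finance, 90000, Rome
4, Leo, Sales, 80000, Berlin
5, Xander, Design, 70000, Dublin


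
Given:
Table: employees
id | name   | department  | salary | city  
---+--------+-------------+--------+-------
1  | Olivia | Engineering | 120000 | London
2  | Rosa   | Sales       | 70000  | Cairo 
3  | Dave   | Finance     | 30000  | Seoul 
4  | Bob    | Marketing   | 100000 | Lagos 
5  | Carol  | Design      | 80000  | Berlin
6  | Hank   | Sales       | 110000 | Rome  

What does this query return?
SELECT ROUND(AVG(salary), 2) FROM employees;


SUM(salary) = 510000
COUNT = 6
ROUND(AVG, 2) = ROUND(510000 / 6, 2) = 85000.0

85000.0


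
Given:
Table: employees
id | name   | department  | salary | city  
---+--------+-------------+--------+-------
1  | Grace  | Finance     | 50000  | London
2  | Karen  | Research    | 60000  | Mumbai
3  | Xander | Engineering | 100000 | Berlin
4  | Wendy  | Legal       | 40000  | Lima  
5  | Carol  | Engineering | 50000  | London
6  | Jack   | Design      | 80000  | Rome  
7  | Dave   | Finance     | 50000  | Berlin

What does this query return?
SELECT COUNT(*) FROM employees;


COUNT(*) counts all rows

7


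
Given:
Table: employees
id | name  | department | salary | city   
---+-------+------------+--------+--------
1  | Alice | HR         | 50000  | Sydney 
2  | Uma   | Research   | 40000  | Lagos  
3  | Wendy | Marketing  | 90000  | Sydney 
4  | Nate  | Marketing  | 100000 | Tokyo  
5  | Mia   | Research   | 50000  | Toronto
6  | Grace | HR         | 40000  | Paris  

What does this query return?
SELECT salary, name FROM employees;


Projecting columns: salary, name

6 rows:
50000, Alice
40000, Uma
90000, Wendy
100000, Nate
50000, Mia
40000, Grace


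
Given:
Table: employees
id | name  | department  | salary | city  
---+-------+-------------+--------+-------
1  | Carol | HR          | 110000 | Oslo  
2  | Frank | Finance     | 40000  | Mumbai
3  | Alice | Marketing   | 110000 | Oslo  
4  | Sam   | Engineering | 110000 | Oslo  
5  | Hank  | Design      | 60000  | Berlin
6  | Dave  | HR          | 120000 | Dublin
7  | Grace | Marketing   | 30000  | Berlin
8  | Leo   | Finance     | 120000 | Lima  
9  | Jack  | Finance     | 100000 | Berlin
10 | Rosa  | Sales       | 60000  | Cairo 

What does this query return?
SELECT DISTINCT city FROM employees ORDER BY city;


All 'city' values (row order): Oslo, Mumbai, Oslo, Oslo, Berlin, Dublin, Berlin, Lima, Berlin, Cairo
Removing duplicates leaves 6 unique value(s).

6 values:
Berlin
Cairo
Dublin
Lima
Mumbai
Oslo


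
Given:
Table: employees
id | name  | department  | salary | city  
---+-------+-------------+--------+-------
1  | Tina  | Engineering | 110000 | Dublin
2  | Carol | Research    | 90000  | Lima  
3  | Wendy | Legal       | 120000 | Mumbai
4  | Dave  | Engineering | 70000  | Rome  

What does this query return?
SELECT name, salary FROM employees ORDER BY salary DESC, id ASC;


Sorting by salary DESC, then id ASC for ties

4 rows:
Wendy, 120000
Tina, 110000
Carol, 90000
Dave, 70000


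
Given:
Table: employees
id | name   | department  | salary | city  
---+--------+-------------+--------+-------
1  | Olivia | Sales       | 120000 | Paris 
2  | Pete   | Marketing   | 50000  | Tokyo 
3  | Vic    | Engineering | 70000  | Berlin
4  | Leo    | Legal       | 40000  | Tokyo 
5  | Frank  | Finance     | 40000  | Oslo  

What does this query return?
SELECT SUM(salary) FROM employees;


SUM(salary) = 120000 + 50000 + 70000 + 40000 + 40000 = 320000

320000


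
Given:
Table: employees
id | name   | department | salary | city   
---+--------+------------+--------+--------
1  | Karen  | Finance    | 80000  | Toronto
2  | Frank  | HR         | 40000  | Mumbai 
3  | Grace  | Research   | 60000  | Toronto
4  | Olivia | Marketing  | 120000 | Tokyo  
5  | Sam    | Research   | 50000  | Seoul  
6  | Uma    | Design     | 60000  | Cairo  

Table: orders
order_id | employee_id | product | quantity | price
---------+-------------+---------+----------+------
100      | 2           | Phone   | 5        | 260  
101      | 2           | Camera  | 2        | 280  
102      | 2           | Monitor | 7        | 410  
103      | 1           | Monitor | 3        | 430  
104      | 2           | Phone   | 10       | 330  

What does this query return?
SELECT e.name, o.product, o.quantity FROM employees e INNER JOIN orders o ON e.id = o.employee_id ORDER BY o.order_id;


Joining employees.id = orders.employee_id:
  employee Frank (id=2) -> order Phone
  employee Frank (id=2) -> order Camera
  employee Frank (id=2) -> order Monitor
  employee Karen (id=1) -> order Monitor
  employee Frank (id=2) -> order Phone


5 rows:
Frank, Phone, 5
Frank, Camera, 2
Frank, Monitor, 7
Karen, Monitor, 3
Frank, Phone, 10


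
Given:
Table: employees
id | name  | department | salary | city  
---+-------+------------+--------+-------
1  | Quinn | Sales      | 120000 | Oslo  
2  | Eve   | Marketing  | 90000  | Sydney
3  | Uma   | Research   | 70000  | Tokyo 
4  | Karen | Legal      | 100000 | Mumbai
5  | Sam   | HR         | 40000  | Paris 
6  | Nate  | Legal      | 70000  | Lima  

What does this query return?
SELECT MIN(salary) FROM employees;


Salaries: 120000, 90000, 70000, 100000, 40000, 70000
MIN = 40000

40000


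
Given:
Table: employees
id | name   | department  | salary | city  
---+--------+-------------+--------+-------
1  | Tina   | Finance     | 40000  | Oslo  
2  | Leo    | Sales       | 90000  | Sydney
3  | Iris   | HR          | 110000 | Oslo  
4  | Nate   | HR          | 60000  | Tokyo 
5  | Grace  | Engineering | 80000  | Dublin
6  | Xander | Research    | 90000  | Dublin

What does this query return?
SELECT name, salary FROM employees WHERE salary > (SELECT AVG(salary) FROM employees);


Subquery: AVG(salary) = 78333.33
Filtering: salary > 78333.33
  Leo (90000) -> MATCH
  Iris (110000) -> MATCH
  Grace (80000) -> MATCH
  Xander (90000) -> MATCH


4 rows:
Leo, 90000
Iris, 110000
Grace, 80000
Xander, 90000


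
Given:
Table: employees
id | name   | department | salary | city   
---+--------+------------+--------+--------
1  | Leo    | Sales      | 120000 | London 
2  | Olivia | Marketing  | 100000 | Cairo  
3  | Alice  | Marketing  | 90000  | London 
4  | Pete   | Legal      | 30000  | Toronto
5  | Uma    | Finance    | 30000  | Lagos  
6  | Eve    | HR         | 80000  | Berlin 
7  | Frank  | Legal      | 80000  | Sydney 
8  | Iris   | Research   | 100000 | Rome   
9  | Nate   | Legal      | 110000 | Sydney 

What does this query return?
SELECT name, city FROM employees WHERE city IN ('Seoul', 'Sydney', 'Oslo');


Filtering: city IN ('Seoul', 'Sydney', 'Oslo')
Matching: 2 rows

2 rows:
Frank, Sydney
Nate, Sydney


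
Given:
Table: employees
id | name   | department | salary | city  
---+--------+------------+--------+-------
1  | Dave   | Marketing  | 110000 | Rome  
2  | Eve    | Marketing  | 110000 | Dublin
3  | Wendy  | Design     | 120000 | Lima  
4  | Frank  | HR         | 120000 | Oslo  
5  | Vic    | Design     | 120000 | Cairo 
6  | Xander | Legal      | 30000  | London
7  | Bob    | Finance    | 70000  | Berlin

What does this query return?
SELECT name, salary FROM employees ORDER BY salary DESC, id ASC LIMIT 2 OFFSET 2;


Sort by salary DESC (id ASC tiebreak), then skip 2 and take 2
Rows 3 through 4

2 rows:
Vic, 120000
Dave, 110000


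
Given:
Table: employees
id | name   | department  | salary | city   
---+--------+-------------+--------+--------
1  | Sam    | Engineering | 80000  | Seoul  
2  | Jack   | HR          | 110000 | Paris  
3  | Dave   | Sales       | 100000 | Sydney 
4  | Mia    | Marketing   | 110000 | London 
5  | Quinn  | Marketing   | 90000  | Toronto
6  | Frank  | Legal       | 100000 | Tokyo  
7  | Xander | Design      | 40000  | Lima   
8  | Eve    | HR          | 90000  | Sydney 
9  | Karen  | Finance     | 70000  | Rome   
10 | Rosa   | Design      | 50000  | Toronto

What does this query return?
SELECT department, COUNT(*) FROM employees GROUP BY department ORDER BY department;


Assigning each row to its department group:
  Sam -> Engineering
  Jack -> HR
  Dave -> Sales
  Mia -> Marketing
  Quinn -> Marketing
  Frank -> Legal
  Xander -> Design
  Eve -> HR
  Karen -> Finance
  Rosa -> Design


7 groups:
Design, 2
Engineering, 1
Finance, 1
HR, 2
Legal, 1
Marketing, 2
Sales, 1


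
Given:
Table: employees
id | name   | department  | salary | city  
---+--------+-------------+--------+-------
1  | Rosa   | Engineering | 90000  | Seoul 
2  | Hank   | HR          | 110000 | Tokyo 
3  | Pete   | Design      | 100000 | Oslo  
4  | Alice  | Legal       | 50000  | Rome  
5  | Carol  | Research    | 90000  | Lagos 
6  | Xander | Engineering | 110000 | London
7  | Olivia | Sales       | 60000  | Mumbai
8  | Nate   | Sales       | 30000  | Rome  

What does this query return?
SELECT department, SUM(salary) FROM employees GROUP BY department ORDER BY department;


Summing salary within each department:
  Design: 100000 = 100000
  Engineering: 90000 + 110000 = 200000
  HR: 110000 = 110000
  Legal: 50000 = 50000
  Research: 90000 = 90000
  Sales: 60000 + 30000 = 90000


6 groups:
Design, 100000
Engineering, 200000
HR, 110000
Legal, 50000
Research, 90000
Sales, 90000


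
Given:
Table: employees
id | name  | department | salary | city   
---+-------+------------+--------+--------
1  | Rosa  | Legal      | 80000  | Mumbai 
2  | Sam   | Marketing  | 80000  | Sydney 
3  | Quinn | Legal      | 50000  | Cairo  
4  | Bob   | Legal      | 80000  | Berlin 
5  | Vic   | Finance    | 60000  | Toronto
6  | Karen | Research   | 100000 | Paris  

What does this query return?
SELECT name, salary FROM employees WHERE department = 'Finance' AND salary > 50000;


Filtering: department = 'Finance' AND salary > 50000
Matching: 1 rows

1 rows:
Vic, 60000


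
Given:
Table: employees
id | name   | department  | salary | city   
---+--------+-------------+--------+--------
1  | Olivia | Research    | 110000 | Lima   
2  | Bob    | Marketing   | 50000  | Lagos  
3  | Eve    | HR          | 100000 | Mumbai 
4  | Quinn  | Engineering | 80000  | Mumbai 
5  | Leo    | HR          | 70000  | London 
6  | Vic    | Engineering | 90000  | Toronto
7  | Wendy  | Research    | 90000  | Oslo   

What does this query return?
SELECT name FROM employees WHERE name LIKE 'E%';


LIKE 'E%' matches names starting with 'E'
Matching: 1

1 rows:
Eve


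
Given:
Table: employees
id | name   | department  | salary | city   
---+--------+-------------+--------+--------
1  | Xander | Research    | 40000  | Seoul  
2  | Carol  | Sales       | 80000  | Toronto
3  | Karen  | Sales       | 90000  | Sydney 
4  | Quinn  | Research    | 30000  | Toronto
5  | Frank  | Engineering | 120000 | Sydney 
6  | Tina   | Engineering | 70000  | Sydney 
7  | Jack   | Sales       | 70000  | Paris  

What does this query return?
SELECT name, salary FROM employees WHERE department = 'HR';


Filtering: department = 'HR'
Matching rows: 0

Empty result set (0 rows)


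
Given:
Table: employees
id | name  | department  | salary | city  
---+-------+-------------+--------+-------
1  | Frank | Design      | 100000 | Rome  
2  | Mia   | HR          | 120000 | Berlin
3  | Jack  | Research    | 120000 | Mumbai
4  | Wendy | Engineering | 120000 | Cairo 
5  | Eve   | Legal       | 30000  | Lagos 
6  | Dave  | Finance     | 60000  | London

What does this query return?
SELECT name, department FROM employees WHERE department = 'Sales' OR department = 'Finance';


Filtering: department = 'Sales' OR 'Finance'
Matching: 1 rows

1 rows:
Dave, Finance


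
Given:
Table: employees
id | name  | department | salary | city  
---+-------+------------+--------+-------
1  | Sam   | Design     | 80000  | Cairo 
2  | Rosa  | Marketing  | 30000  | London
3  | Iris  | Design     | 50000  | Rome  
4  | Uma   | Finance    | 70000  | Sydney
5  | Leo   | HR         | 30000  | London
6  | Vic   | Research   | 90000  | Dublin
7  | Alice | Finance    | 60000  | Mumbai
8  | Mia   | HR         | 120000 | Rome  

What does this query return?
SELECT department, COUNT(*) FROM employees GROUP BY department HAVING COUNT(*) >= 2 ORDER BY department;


Groups with count >= 2:
  Design: 2 -> PASS
  Finance: 2 -> PASS
  HR: 2 -> PASS
  Marketing: 1 -> filtered out
  Research: 1 -> filtered out


3 groups:
Design, 2
Finance, 2
HR, 2


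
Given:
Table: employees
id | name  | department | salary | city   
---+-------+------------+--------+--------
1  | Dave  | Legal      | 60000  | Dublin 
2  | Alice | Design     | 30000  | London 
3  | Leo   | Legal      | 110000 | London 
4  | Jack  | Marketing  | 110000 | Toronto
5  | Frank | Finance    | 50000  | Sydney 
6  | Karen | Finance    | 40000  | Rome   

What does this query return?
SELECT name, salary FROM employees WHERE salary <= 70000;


Filtering: salary <= 70000
Matching: 4 rows

4 rows:
Dave, 60000
Alice, 30000
Frank, 50000
Karen, 40000


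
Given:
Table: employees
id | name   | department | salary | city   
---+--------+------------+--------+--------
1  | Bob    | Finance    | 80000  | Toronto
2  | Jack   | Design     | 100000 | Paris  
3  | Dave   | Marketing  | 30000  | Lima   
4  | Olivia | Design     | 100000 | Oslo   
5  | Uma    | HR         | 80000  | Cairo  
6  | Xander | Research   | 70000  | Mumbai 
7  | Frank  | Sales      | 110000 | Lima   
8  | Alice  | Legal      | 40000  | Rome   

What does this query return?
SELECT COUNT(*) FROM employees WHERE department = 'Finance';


Counting rows where department = 'Finance'
  Bob -> MATCH


1


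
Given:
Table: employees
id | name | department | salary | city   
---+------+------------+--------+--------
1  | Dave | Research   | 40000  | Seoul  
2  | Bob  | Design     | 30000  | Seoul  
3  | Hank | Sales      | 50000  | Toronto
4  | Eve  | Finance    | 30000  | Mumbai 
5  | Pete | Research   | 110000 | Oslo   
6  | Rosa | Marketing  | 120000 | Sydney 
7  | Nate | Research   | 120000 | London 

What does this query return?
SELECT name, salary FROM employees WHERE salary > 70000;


Filtering: salary > 70000
Matching: 3 rows

3 rows:
Pete, 110000
Rosa, 120000
Nate, 120000
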